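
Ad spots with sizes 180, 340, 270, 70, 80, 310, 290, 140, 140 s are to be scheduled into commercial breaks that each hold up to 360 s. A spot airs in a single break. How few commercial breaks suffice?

6

Total = 340 + 310 + 290 + 270 + 180 + 140 + 140 + 80 + 70 = 1820 s.
Lower bound: ⌈1820/360⌉ = 6 commercial breaks.
A packing using 6 commercial breaks:
  break 1: 340 = 340
  break 2: 310 = 310
  break 3: 290 + 70 = 360
  break 4: 270 + 80 = 350
  break 5: 180 + 140 = 320
  break 6: 140 = 140
This matches the lower bound, so 6 is optimal.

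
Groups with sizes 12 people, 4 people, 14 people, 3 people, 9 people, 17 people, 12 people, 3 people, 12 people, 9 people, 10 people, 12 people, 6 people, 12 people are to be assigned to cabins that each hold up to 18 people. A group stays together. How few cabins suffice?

9

Total = 17 + 14 + 12 + 12 + 12 + 12 + 12 + 10 + 9 + 9 + 6 + 4 + 3 + 3 = 135 people.
Lower bound: ⌈135/18⌉ = 8 cabins.
A packing using 9 cabins:
  cabin 1: 17 = 17
  cabin 2: 14 + 4 = 18
  cabin 3: 12 + 6 = 18
  cabin 4: 12 + 3 + 3 = 18
  cabin 5: 12 = 12
  cabin 6: 12 = 12
  cabin 7: 12 = 12
  cabin 8: 10 = 10
  cabin 9: 9 + 9 = 18
No arrangement into 8 cabins stays within capacity, so 9 is optimal.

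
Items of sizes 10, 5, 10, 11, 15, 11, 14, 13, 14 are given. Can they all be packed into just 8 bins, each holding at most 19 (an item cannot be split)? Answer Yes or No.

Yes

A valid assignment using 8 bins:
  bin 1: 15 = 15
  bin 2: 14 + 5 = 19
  bin 3: 14 = 14
  bin 4: 13 = 13
  bin 5: 11 = 11
  bin 6: 11 = 11
  bin 7: 10 = 10
  bin 8: 10 = 10
Every load is within 19, so 8 bins suffice.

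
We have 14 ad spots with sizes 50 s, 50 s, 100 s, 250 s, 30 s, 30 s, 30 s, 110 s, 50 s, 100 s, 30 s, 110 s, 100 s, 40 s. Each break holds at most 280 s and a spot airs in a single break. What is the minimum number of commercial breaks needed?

Total = 250 + 110 + 110 + 100 + 100 + 100 + 50 + 50 + 50 + 40 + 30 + 30 + 30 + 30 = 1080 s.
Lower bound: ⌈1080/280⌉ = 4 commercial breaks.
A packing using 4 commercial breaks:
  break 1: 250 + 30 = 280
  break 2: 110 + 110 + 50 = 270
  break 3: 100 + 100 + 50 + 30 = 280
  break 4: 100 + 50 + 40 + 30 + 30 = 250
This matches the lower bound, so 4 is optimal.

4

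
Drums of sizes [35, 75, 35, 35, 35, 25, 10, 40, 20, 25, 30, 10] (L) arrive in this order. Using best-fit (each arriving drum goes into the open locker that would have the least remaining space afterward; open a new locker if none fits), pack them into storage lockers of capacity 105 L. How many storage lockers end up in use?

  35 → locker 1 (new)  [load 35/105]
  75 → locker 2 (new)  [load 75/105]
  35 → locker 1  [load 70/105]
  35 → locker 1  [load 105/105]
  35 → locker 3 (new)  [load 35/105]
  25 → locker 2  [load 100/105]
  10 → locker 3  [load 45/105]
  40 → locker 3  [load 85/105]
  20 → locker 3  [load 105/105]
  25 → locker 4 (new)  [load 25/105]
  30 → locker 4  [load 55/105]
  10 → locker 4  [load 65/105]
4 storage lockers opened.

4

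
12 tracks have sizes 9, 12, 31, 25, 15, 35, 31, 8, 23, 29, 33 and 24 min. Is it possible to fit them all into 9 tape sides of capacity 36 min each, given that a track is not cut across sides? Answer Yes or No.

Yes

A valid assignment using 9 tape sides:
  side 1: 35 = 35
  side 2: 33 = 33
  side 3: 31 = 31
  side 4: 31 = 31
  side 5: 29 = 29
  side 6: 25 + 9 = 34
  side 7: 24 + 12 = 36
  side 8: 23 + 8 = 31
  side 9: 15 = 15
Every load is within 36 min, so 9 tape sides suffice.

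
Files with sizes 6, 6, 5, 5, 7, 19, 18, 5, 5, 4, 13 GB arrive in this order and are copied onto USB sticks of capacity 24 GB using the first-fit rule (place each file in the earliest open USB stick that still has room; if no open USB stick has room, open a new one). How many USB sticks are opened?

  6 → USB stick 1 (new)  [load 6/24]
  6 → USB stick 1  [load 12/24]
  5 → USB stick 1  [load 17/24]
  5 → USB stick 1  [load 22/24]
  7 → USB stick 2 (new)  [load 7/24]
  19 → USB stick 3 (new)  [load 19/24]
  18 → USB stick 4 (new)  [load 18/24]
  5 → USB stick 2  [load 12/24]
  5 → USB stick 2  [load 17/24]
  4 → USB stick 2  [load 21/24]
  13 → USB stick 5 (new)  [load 13/24]
5 USB sticks opened.

5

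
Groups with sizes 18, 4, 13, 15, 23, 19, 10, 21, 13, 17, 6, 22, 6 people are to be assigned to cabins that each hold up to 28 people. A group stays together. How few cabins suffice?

8

Total = 23 + 22 + 21 + 19 + 18 + 17 + 15 + 13 + 13 + 10 + 6 + 6 + 4 = 187 people.
Lower bound: ⌈187/28⌉ = 7 cabins.
A packing using 8 cabins:
  cabin 1: 23 + 4 = 27
  cabin 2: 22 + 6 = 28
  cabin 3: 21 + 6 = 27
  cabin 4: 19 = 19
  cabin 5: 18 + 10 = 28
  cabin 6: 17 = 17
  cabin 7: 15 + 13 = 28
  cabin 8: 13 = 13
No arrangement into 7 cabins stays within capacity, so 8 is optimal.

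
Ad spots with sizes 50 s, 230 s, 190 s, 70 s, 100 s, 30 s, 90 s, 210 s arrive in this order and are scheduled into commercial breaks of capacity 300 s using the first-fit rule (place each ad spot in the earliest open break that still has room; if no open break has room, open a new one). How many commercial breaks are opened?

  50 → break 1 (new)  [load 50/300]
  230 → break 1  [load 280/300]
  190 → break 2 (new)  [load 190/300]
  70 → break 2  [load 260/300]
  100 → break 3 (new)  [load 100/300]
  30 → break 2  [load 290/300]
  90 → break 3  [load 190/300]
  210 → break 4 (new)  [load 210/300]
4 commercial breaks opened.

4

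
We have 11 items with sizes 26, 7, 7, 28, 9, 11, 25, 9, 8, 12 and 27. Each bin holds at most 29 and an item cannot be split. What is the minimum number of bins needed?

7

Total = 28 + 27 + 26 + 25 + 12 + 11 + 9 + 9 + 8 + 7 + 7 = 169.
Lower bound: ⌈169/29⌉ = 6 bins.
A packing using 7 bins:
  bin 1: 28 = 28
  bin 2: 27 = 27
  bin 3: 26 = 26
  bin 4: 25 = 25
  bin 5: 12 + 11 = 23
  bin 6: 9 + 9 + 8 = 26
  bin 7: 7 + 7 = 14
No arrangement into 6 bins stays within capacity, so 7 is optimal.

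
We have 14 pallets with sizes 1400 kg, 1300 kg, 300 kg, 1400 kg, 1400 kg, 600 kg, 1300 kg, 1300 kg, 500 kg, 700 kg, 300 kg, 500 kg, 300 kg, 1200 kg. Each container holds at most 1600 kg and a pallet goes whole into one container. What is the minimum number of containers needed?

9

Total = 1400 + 1400 + 1400 + 1300 + 1300 + 1300 + 1200 + 700 + 600 + 500 + 500 + 300 + 300 + 300 = 12500 kg.
Lower bound: ⌈12500/1600⌉ = 8 containers.
A packing using 9 containers:
  container 1: 1400 = 1400
  container 2: 1400 = 1400
  container 3: 1400 = 1400
  container 4: 1300 + 300 = 1600
  container 5: 1300 + 300 = 1600
  container 6: 1300 + 300 = 1600
  container 7: 1200 = 1200
  container 8: 700 + 600 = 1300
  container 9: 500 + 500 = 1000
No arrangement into 8 containers stays within capacity, so 9 is optimal.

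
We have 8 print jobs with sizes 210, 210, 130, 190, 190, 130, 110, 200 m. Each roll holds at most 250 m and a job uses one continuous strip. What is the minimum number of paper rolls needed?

Total = 210 + 210 + 200 + 190 + 190 + 130 + 130 + 110 = 1370 m.
Lower bound: ⌈1370/250⌉ = 6 paper rolls.
Also, 7 print jobs each exceed 125 m, and no two of those can share a roll, so at least 7 paper rolls are needed.
A packing using 7 paper rolls:
  roll 1: 210 = 210
  roll 2: 210 = 210
  roll 3: 200 = 200
  roll 4: 190 = 190
  roll 5: 190 = 190
  roll 6: 130 + 110 = 240
  roll 7: 130 = 130
This matches the lower bound, so 7 is optimal.

7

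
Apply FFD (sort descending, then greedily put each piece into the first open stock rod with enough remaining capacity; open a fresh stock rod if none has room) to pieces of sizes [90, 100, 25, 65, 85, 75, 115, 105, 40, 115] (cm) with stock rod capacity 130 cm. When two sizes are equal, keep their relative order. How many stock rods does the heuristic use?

8

Sorted descending: 115, 115, 105, 100, 90, 85, 75, 65, 40, 25.
  115 → stock rod 1 (new)  [load 115/130]
  115 → stock rod 2 (new)  [load 115/130]
  105 → stock rod 3 (new)  [load 105/130]
  100 → stock rod 4 (new)  [load 100/130]
  90 → stock rod 5 (new)  [load 90/130]
  85 → stock rod 6 (new)  [load 85/130]
  75 → stock rod 7 (new)  [load 75/130]
  65 → stock rod 8 (new)  [load 65/130]
  40 → stock rod 5  [load 130/130]
  25 → stock rod 3  [load 130/130]
8 stock rods opened.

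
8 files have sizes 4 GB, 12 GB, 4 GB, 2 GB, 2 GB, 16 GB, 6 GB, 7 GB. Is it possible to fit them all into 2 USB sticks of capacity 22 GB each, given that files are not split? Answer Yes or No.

No

Total = 53 GB; ⌈53/22⌉ = 3.
At least 3 USB sticks are required, but only 2 are allowed.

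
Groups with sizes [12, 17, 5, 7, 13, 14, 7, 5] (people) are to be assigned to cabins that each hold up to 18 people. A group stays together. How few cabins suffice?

Total = 17 + 14 + 13 + 12 + 7 + 7 + 5 + 5 = 80 people.
Lower bound: ⌈80/18⌉ = 5 cabins.
A packing using 5 cabins:
  cabin 1: 17 = 17
  cabin 2: 14 = 14
  cabin 3: 13 + 5 = 18
  cabin 4: 12 + 5 = 17
  cabin 5: 7 + 7 = 14
This matches the lower bound, so 5 is optimal.

5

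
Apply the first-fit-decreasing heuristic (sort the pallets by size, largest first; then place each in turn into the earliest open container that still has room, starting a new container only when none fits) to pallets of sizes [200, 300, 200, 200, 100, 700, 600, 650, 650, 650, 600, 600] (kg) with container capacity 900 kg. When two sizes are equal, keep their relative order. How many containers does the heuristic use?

7

Sorted descending: 700, 650, 650, 650, 600, 600, 600, 300, 200, 200, 200, 100.
  700 → container 1 (new)  [load 700/900]
  650 → container 2 (new)  [load 650/900]
  650 → container 3 (new)  [load 650/900]
  650 → container 4 (new)  [load 650/900]
  600 → container 5 (new)  [load 600/900]
  600 → container 6 (new)  [load 600/900]
  600 → container 7 (new)  [load 600/900]
  300 → container 5  [load 900/900]
  200 → container 1  [load 900/900]
  200 → container 2  [load 850/900]
  200 → container 3  [load 850/900]
  100 → container 4  [load 750/900]
7 containers opened.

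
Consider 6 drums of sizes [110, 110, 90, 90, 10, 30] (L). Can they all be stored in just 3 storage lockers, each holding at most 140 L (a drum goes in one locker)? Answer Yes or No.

Total = 440 L; ⌈440/140⌉ = 4.
At least 4 storage lockers are required, but only 3 are allowed.

No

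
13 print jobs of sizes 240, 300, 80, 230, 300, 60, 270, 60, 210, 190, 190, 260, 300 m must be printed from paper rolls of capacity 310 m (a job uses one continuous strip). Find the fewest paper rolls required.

Total = 300 + 300 + 300 + 270 + 260 + 240 + 230 + 210 + 190 + 190 + 80 + 60 + 60 = 2690 m.
Lower bound: ⌈2690/310⌉ = 9 paper rolls.
Also, 10 print jobs each exceed 155 m, and no two of those can share a roll, so at least 10 paper rolls are needed.
A packing using 10 paper rolls:
  roll 1: 300 = 300
  roll 2: 300 = 300
  roll 3: 300 = 300
  roll 4: 270 = 270
  roll 5: 260 = 260
  roll 6: 240 + 60 = 300
  roll 7: 230 + 80 = 310
  roll 8: 210 + 60 = 270
  roll 9: 190 = 190
  roll 10: 190 = 190
This matches the lower bound, so 10 is optimal.

10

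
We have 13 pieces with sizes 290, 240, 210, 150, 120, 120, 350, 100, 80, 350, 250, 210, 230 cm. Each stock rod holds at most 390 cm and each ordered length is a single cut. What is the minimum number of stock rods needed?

Total = 350 + 350 + 290 + 250 + 240 + 230 + 210 + 210 + 150 + 120 + 120 + 100 + 80 = 2700 cm.
Lower bound: ⌈2700/390⌉ = 7 stock rods.
Also, 8 pieces each exceed 195 cm, and no two of those can share a stock rod, so at least 8 stock rods are needed.
A packing using 8 stock rods:
  stock rod 1: 350 = 350
  stock rod 2: 350 = 350
  stock rod 3: 290 + 100 = 390
  stock rod 4: 250 + 120 = 370
  stock rod 5: 240 + 150 = 390
  stock rod 6: 230 + 120 = 350
  stock rod 7: 210 + 80 = 290
  stock rod 8: 210 = 210
This matches the lower bound, so 8 is optimal.

8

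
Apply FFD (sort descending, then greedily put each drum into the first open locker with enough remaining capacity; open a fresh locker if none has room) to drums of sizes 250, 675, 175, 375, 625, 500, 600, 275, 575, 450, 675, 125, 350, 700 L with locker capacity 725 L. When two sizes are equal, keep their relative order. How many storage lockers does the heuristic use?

Sorted descending: 700, 675, 675, 625, 600, 575, 500, 450, 375, 350, 275, 250, 175, 125.
  700 → locker 1 (new)  [load 700/725]
  675 → locker 2 (new)  [load 675/725]
  675 → locker 3 (new)  [load 675/725]
  625 → locker 4 (new)  [load 625/725]
  600 → locker 5 (new)  [load 600/725]
  575 → locker 6 (new)  [load 575/725]
  500 → locker 7 (new)  [load 500/725]
  450 → locker 8 (new)  [load 450/725]
  375 → locker 9 (new)  [load 375/725]
  350 → locker 9  [load 725/725]
  275 → locker 8  [load 725/725]
  250 → locker 10 (new)  [load 250/725]
  175 → locker 7  [load 675/725]
  125 → locker 5  [load 725/725]
10 storage lockers opened.

10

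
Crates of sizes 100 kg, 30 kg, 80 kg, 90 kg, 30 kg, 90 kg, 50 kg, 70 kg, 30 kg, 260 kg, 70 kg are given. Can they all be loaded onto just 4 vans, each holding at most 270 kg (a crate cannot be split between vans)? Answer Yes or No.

Yes

A valid assignment using 4 vans:
  van 1: 260 = 260
  van 2: 100 + 90 + 80 = 270
  van 3: 90 + 70 + 70 + 30 = 260
  van 4: 50 + 30 + 30 = 110
Every load is within 270 kg, so 4 vans suffice.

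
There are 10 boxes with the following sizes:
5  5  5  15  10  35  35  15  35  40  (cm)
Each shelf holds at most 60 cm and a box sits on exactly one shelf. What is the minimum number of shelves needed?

Total = 40 + 35 + 35 + 35 + 15 + 15 + 10 + 5 + 5 + 5 = 200 cm.
Lower bound: ⌈200/60⌉ = 4 shelves.
A packing using 4 shelves:
  shelf 1: 40 + 15 + 5 = 60
  shelf 2: 35 + 15 + 10 = 60
  shelf 3: 35 + 5 + 5 = 45
  shelf 4: 35 = 35
This matches the lower bound, so 4 is optimal.

4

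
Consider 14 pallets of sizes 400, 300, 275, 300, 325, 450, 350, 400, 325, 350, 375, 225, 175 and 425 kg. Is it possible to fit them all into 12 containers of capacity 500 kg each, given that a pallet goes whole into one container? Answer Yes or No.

Yes

A valid assignment using 12 containers:
  container 1: 450 = 450
  container 2: 425 = 425
  container 3: 400 = 400
  container 4: 400 = 400
  container 5: 375 = 375
  container 6: 350 = 350
  container 7: 350 = 350
  container 8: 325 + 175 = 500
  container 9: 325 = 325
  container 10: 300 = 300
  container 11: 300 = 300
  container 12: 275 + 225 = 500
Every load is within 500 kg, so 12 containers suffice.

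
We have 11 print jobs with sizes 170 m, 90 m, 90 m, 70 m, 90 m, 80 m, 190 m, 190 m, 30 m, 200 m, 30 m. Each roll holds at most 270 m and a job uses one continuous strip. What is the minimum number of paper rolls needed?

5

Total = 200 + 190 + 190 + 170 + 90 + 90 + 90 + 80 + 70 + 30 + 30 = 1230 m.
Lower bound: ⌈1230/270⌉ = 5 paper rolls.
A packing using 5 paper rolls:
  roll 1: 200 + 70 = 270
  roll 2: 190 + 80 = 270
  roll 3: 190 + 30 + 30 = 250
  roll 4: 170 + 90 = 260
  roll 5: 90 + 90 = 180
This matches the lower bound, so 5 is optimal.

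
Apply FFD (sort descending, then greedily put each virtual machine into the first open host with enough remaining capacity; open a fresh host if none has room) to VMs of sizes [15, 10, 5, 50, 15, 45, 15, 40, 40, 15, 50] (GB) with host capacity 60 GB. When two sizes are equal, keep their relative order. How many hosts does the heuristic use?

6

Sorted descending: 50, 50, 45, 40, 40, 15, 15, 15, 15, 10, 5.
  50 → host 1 (new)  [load 50/60]
  50 → host 2 (new)  [load 50/60]
  45 → host 3 (new)  [load 45/60]
  40 → host 4 (new)  [load 40/60]
  40 → host 5 (new)  [load 40/60]
  15 → host 3  [load 60/60]
  15 → host 4  [load 55/60]
  15 → host 5  [load 55/60]
  15 → host 6 (new)  [load 15/60]
  10 → host 1  [load 60/60]
  5 → host 2  [load 55/60]
6 hosts opened.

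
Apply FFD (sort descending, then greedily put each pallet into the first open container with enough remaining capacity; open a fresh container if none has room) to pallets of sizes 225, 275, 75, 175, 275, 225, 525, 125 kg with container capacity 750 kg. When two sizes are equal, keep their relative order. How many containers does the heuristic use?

Sorted descending: 525, 275, 275, 225, 225, 175, 125, 75.
  525 → container 1 (new)  [load 525/750]
  275 → container 2 (new)  [load 275/750]
  275 → container 2  [load 550/750]
  225 → container 1  [load 750/750]
  225 → container 3 (new)  [load 225/750]
  175 → container 2  [load 725/750]
  125 → container 3  [load 350/750]
  75 → container 3  [load 425/750]
3 containers opened.

3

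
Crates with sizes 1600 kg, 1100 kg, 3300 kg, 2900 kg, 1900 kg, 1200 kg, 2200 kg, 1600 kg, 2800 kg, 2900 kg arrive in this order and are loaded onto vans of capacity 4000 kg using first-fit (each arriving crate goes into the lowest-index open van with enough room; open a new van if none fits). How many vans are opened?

  1600 → van 1 (new)  [load 1600/4000]
  1100 → van 1  [load 2700/4000]
  3300 → van 2 (new)  [load 3300/4000]
  2900 → van 3 (new)  [load 2900/4000]
  1900 → van 4 (new)  [load 1900/4000]
  1200 → van 1  [load 3900/4000]
  2200 → van 5 (new)  [load 2200/4000]
  1600 → van 4  [load 3500/4000]
  2800 → van 6 (new)  [load 2800/4000]
  2900 → van 7 (new)  [load 2900/4000]
7 vans opened.

7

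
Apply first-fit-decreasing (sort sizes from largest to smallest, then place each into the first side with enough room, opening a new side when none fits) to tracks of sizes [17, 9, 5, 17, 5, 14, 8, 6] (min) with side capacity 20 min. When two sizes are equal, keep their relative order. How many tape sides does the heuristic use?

Sorted descending: 17, 17, 14, 9, 8, 6, 5, 5.
  17 → side 1 (new)  [load 17/20]
  17 → side 2 (new)  [load 17/20]
  14 → side 3 (new)  [load 14/20]
  9 → side 4 (new)  [load 9/20]
  8 → side 4  [load 17/20]
  6 → side 3  [load 20/20]
  5 → side 5 (new)  [load 5/20]
  5 → side 5  [load 10/20]
5 tape sides opened.

5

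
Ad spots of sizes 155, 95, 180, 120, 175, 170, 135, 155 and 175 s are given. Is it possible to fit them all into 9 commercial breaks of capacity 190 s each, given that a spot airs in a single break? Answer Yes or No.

A valid assignment using 9 commercial breaks:
  break 1: 180 = 180
  break 2: 175 = 175
  break 3: 175 = 175
  break 4: 170 = 170
  break 5: 155 = 155
  break 6: 155 = 155
  break 7: 135 = 135
  break 8: 120 = 120
  break 9: 95 = 95
Every load is within 190 s, so 9 commercial breaks suffice.

Yes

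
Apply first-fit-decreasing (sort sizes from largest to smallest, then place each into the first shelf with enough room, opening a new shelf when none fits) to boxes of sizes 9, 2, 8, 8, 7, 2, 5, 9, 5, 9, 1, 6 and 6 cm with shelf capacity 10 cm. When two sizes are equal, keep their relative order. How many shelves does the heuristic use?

9

Sorted descending: 9, 9, 9, 8, 8, 7, 6, 6, 5, 5, 2, 2, 1.
  9 → shelf 1 (new)  [load 9/10]
  9 → shelf 2 (new)  [load 9/10]
  9 → shelf 3 (new)  [load 9/10]
  8 → shelf 4 (new)  [load 8/10]
  8 → shelf 5 (new)  [load 8/10]
  7 → shelf 6 (new)  [load 7/10]
  6 → shelf 7 (new)  [load 6/10]
  6 → shelf 8 (new)  [load 6/10]
  5 → shelf 9 (new)  [load 5/10]
  5 → shelf 9  [load 10/10]
  2 → shelf 4  [load 10/10]
  2 → shelf 5  [load 10/10]
  1 → shelf 1  [load 10/10]
9 shelves opened.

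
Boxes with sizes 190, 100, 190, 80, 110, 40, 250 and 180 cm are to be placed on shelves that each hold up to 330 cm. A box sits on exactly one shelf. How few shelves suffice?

4

Total = 250 + 190 + 190 + 180 + 110 + 100 + 80 + 40 = 1140 cm.
Lower bound: ⌈1140/330⌉ = 4 shelves.
A packing using 4 shelves:
  shelf 1: 250 + 80 = 330
  shelf 2: 190 + 110 = 300
  shelf 3: 190 + 100 + 40 = 330
  shelf 4: 180 = 180
This matches the lower bound, so 4 is optimal.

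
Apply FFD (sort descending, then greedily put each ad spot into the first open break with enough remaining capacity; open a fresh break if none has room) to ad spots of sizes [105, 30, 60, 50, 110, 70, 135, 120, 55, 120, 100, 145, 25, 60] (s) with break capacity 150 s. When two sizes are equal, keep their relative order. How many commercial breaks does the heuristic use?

9

Sorted descending: 145, 135, 120, 120, 110, 105, 100, 70, 60, 60, 55, 50, 30, 25.
  145 → break 1 (new)  [load 145/150]
  135 → break 2 (new)  [load 135/150]
  120 → break 3 (new)  [load 120/150]
  120 → break 4 (new)  [load 120/150]
  110 → break 5 (new)  [load 110/150]
  105 → break 6 (new)  [load 105/150]
  100 → break 7 (new)  [load 100/150]
  70 → break 8 (new)  [load 70/150]
  60 → break 8  [load 130/150]
  60 → break 9 (new)  [load 60/150]
  55 → break 9  [load 115/150]
  50 → break 7  [load 150/150]
  30 → break 3  [load 150/150]
  25 → break 4  [load 145/150]
9 commercial breaks opened.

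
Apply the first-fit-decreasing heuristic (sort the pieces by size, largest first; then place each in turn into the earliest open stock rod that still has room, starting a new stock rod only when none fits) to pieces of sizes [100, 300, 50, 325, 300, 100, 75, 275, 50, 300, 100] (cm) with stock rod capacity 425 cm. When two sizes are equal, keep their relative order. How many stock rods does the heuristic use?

Sorted descending: 325, 300, 300, 300, 275, 100, 100, 100, 75, 50, 50.
  325 → stock rod 1 (new)  [load 325/425]
  300 → stock rod 2 (new)  [load 300/425]
  300 → stock rod 3 (new)  [load 300/425]
  300 → stock rod 4 (new)  [load 300/425]
  275 → stock rod 5 (new)  [load 275/425]
  100 → stock rod 1  [load 425/425]
  100 → stock rod 2  [load 400/425]
  100 → stock rod 3  [load 400/425]
  75 → stock rod 4  [load 375/425]
  50 → stock rod 4  [load 425/425]
  50 → stock rod 5  [load 325/425]
5 stock rods opened.

5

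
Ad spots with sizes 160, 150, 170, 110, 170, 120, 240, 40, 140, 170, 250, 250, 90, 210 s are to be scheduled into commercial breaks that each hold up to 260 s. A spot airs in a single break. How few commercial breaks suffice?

Total = 250 + 250 + 240 + 210 + 170 + 170 + 170 + 160 + 150 + 140 + 120 + 110 + 90 + 40 = 2270 s.
Lower bound: ⌈2270/260⌉ = 9 commercial breaks.
Also, 10 ad spots each exceed 130 s, and no two of those can share a break, so at least 10 commercial breaks are needed.
A packing using 10 commercial breaks:
  break 1: 250 = 250
  break 2: 250 = 250
  break 3: 240 = 240
  break 4: 210 + 40 = 250
  break 5: 170 + 90 = 260
  break 6: 170 = 170
  break 7: 170 = 170
  break 8: 160 = 160
  break 9: 150 + 110 = 260
  break 10: 140 + 120 = 260
This matches the lower bound, so 10 is optimal.

10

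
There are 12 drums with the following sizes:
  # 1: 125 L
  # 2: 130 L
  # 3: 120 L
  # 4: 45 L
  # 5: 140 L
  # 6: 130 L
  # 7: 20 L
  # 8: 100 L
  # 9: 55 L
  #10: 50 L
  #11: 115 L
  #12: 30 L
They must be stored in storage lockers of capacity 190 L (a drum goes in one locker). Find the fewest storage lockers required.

Total = 140 + 130 + 130 + 125 + 120 + 115 + 100 + 55 + 50 + 45 + 30 + 20 = 1060 L.
Lower bound: ⌈1060/190⌉ = 6 storage lockers.
Also, 7 drums each exceed 95 L, and no two of those can share a locker, so at least 7 storage lockers are needed.
A packing using 7 storage lockers:
  locker 1: 140 + 50 = 190
  locker 2: 130 + 55 = 185
  locker 3: 130 + 45 = 175
  locker 4: 125 + 30 + 20 = 175
  locker 5: 120 = 120
  locker 6: 115 = 115
  locker 7: 100 = 100
This matches the lower bound, so 7 is optimal.

7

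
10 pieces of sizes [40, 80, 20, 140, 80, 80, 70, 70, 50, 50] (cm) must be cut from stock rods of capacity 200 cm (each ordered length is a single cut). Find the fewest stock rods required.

Total = 140 + 80 + 80 + 80 + 70 + 70 + 50 + 50 + 40 + 20 = 680 cm.
Lower bound: ⌈680/200⌉ = 4 stock rods.
A packing using 4 stock rods:
  stock rod 1: 140 + 50 = 190
  stock rod 2: 80 + 80 + 40 = 200
  stock rod 3: 80 + 70 + 50 = 200
  stock rod 4: 70 + 20 = 90
This matches the lower bound, so 4 is optimal.

4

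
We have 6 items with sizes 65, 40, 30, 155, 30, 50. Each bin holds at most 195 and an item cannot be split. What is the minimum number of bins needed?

2

Total = 155 + 65 + 50 + 40 + 30 + 30 = 370.
Lower bound: ⌈370/195⌉ = 2 bins.
A packing using 2 bins:
  bin 1: 155 + 40 = 195
  bin 2: 65 + 50 + 30 + 30 = 175
This matches the lower bound, so 2 is optimal.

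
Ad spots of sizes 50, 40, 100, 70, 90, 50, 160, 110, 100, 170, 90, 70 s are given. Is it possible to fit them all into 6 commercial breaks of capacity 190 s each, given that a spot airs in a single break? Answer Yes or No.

No

Total = 1100 s; ⌈1100/190⌉ = 6.
The bound of 6 does not rule out 6, but exhaustive search shows no assignment into 6 commercial breaks of capacity 190 s exists — the minimum is 7.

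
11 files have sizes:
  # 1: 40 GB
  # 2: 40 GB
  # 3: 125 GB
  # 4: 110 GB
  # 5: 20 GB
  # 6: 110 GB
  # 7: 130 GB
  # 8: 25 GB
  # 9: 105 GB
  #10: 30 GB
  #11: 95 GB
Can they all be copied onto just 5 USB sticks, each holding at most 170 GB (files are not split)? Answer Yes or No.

No

Total = 830 GB; ⌈830/170⌉ = 5.
6 files each exceed half the capacity and cannot share a USB stick, forcing at least 6 USB sticks.
At least 6 USB sticks are required, but only 5 are allowed.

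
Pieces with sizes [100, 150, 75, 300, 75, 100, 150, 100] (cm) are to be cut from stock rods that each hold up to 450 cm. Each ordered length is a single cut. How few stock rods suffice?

Total = 300 + 150 + 150 + 100 + 100 + 100 + 75 + 75 = 1050 cm.
Lower bound: ⌈1050/450⌉ = 3 stock rods.
A packing using 3 stock rods:
  stock rod 1: 300 + 150 = 450
  stock rod 2: 150 + 100 + 100 + 100 = 450
  stock rod 3: 75 + 75 = 150
This matches the lower bound, so 3 is optimal.

3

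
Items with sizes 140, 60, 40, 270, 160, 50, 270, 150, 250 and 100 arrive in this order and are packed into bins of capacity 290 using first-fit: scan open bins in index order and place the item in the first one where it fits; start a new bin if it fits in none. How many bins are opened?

  140 → bin 1 (new)  [load 140/290]
  60 → bin 1  [load 200/290]
  40 → bin 1  [load 240/290]
  270 → bin 2 (new)  [load 270/290]
  160 → bin 3 (new)  [load 160/290]
  50 → bin 1  [load 290/290]
  270 → bin 4 (new)  [load 270/290]
  150 → bin 5 (new)  [load 150/290]
  250 → bin 6 (new)  [load 250/290]
  100 → bin 3  [load 260/290]
6 bins opened.

6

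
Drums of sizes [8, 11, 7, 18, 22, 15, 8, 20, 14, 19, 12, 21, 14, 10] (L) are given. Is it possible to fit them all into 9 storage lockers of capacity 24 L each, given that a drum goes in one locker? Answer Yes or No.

Total = 199 L; ⌈199/24⌉ = 9.
The bound of 9 does not rule out 9, but exhaustive search shows no assignment into 9 storage lockers of capacity 24 L exists — the minimum is 10.

No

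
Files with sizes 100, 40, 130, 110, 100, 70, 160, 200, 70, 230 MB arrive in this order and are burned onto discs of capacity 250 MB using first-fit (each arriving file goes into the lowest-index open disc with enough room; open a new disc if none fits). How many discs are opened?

  100 → disc 1 (new)  [load 100/250]
  40 → disc 1  [load 140/250]
  130 → disc 2 (new)  [load 130/250]
  110 → disc 1  [load 250/250]
  100 → disc 2  [load 230/250]
  70 → disc 3 (new)  [load 70/250]
  160 → disc 3  [load 230/250]
  200 → disc 4 (new)  [load 200/250]
  70 → disc 5 (new)  [load 70/250]
  230 → disc 6 (new)  [load 230/250]
6 discs opened.

6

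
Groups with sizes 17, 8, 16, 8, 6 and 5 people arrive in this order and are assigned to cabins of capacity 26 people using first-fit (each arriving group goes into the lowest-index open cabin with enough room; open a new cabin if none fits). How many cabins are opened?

3

  17 → cabin 1 (new)  [load 17/26]
  8 → cabin 1  [load 25/26]
  16 → cabin 2 (new)  [load 16/26]
  8 → cabin 2  [load 24/26]
  6 → cabin 3 (new)  [load 6/26]
  5 → cabin 3  [load 11/26]
3 cabins opened.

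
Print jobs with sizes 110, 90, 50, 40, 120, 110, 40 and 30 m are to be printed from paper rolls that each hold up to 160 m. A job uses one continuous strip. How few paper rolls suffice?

Total = 120 + 110 + 110 + 90 + 50 + 40 + 40 + 30 = 590 m.
Lower bound: ⌈590/160⌉ = 4 paper rolls.
A packing using 4 paper rolls:
  roll 1: 120 + 40 = 160
  roll 2: 110 + 50 = 160
  roll 3: 110 + 40 = 150
  roll 4: 90 + 30 = 120
This matches the lower bound, so 4 is optimal.

4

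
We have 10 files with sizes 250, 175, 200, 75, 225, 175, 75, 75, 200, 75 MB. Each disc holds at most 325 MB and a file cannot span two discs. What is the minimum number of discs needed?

6

Total = 250 + 225 + 200 + 200 + 175 + 175 + 75 + 75 + 75 + 75 = 1525 MB.
Lower bound: ⌈1525/325⌉ = 5 discs.
Also, 6 files each exceed 325/2 MB, and no two of those can share a disc, so at least 6 discs are needed.
A packing using 6 discs:
  disc 1: 250 + 75 = 325
  disc 2: 225 + 75 = 300
  disc 3: 200 + 75 = 275
  disc 4: 200 + 75 = 275
  disc 5: 175 = 175
  disc 6: 175 = 175
This matches the lower bound, so 6 is optimal.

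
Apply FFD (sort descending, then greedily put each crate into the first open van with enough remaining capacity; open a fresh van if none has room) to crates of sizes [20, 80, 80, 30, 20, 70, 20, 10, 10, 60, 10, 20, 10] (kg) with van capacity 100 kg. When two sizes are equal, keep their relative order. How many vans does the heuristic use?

5

Sorted descending: 80, 80, 70, 60, 30, 20, 20, 20, 20, 10, 10, 10, 10.
  80 → van 1 (new)  [load 80/100]
  80 → van 2 (new)  [load 80/100]
  70 → van 3 (new)  [load 70/100]
  60 → van 4 (new)  [load 60/100]
  30 → van 3  [load 100/100]
  20 → van 1  [load 100/100]
  20 → van 2  [load 100/100]
  20 → van 4  [load 80/100]
  20 → van 4  [load 100/100]
  10 → van 5 (new)  [load 10/100]
  10 → van 5  [load 20/100]
  10 → van 5  [load 30/100]
  10 → van 5  [load 40/100]
5 vans opened.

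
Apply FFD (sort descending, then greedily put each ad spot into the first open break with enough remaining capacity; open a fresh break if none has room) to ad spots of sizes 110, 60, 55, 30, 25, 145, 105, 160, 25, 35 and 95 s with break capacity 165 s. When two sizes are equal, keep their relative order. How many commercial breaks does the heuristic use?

Sorted descending: 160, 145, 110, 105, 95, 60, 55, 35, 30, 25, 25.
  160 → break 1 (new)  [load 160/165]
  145 → break 2 (new)  [load 145/165]
  110 → break 3 (new)  [load 110/165]
  105 → break 4 (new)  [load 105/165]
  95 → break 5 (new)  [load 95/165]
  60 → break 4  [load 165/165]
  55 → break 3  [load 165/165]
  35 → break 5  [load 130/165]
  30 → break 5  [load 160/165]
  25 → break 6 (new)  [load 25/165]
  25 → break 6  [load 50/165]
6 commercial breaks opened.

6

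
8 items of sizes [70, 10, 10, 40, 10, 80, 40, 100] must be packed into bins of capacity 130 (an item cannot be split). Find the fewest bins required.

Total = 100 + 80 + 70 + 40 + 40 + 10 + 10 + 10 = 360.
Lower bound: ⌈360/130⌉ = 3 bins.
A packing using 3 bins:
  bin 1: 100 + 10 + 10 + 10 = 130
  bin 2: 80 + 40 = 120
  bin 3: 70 + 40 = 110
This matches the lower bound, so 3 is optimal.

3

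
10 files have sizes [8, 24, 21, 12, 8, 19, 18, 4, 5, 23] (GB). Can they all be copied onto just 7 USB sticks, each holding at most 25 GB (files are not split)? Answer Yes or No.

A valid assignment using 7 USB sticks:
  USB stick 1: 24 = 24
  USB stick 2: 23 = 23
  USB stick 3: 21 + 4 = 25
  USB stick 4: 19 + 5 = 24
  USB stick 5: 18 = 18
  USB stick 6: 12 + 8 = 20
  USB stick 7: 8 = 8
Every load is within 25 GB, so 7 USB sticks suffice.

Yes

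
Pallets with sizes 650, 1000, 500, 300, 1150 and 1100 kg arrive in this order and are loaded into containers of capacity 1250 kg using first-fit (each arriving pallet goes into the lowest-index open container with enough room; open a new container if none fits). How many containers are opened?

  650 → container 1 (new)  [load 650/1250]
  1000 → container 2 (new)  [load 1000/1250]
  500 → container 1  [load 1150/1250]
  300 → container 3 (new)  [load 300/1250]
  1150 → container 4 (new)  [load 1150/1250]
  1100 → container 5 (new)  [load 1100/1250]
5 containers opened.

5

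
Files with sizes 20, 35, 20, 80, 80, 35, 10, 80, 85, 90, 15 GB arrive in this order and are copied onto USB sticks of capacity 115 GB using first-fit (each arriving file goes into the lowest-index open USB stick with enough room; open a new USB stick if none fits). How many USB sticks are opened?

  20 → USB stick 1 (new)  [load 20/115]
  35 → USB stick 1  [load 55/115]
  20 → USB stick 1  [load 75/115]
  80 → USB stick 2 (new)  [load 80/115]
  80 → USB stick 3 (new)  [load 80/115]
  35 → USB stick 1  [load 110/115]
  10 → USB stick 2  [load 90/115]
  80 → USB stick 4 (new)  [load 80/115]
  85 → USB stick 5 (new)  [load 85/115]
  90 → USB stick 6 (new)  [load 90/115]
  15 → USB stick 2  [load 105/115]
6 USB sticks opened.

6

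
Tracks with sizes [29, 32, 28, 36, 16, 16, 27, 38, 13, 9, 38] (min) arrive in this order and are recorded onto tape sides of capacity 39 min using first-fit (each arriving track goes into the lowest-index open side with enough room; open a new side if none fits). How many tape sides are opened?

9

  29 → side 1 (new)  [load 29/39]
  32 → side 2 (new)  [load 32/39]
  28 → side 3 (new)  [load 28/39]
  36 → side 4 (new)  [load 36/39]
  16 → side 5 (new)  [load 16/39]
  16 → side 5  [load 32/39]
  27 → side 6 (new)  [load 27/39]
  38 → side 7 (new)  [load 38/39]
  13 → side 8 (new)  [load 13/39]
  9 → side 1  [load 38/39]
  38 → side 9 (new)  [load 38/39]
9 tape sides opened.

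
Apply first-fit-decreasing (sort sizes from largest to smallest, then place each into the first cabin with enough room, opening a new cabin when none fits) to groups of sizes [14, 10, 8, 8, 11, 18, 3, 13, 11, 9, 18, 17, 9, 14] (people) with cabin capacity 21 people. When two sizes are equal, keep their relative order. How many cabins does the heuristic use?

Sorted descending: 18, 18, 17, 14, 14, 13, 11, 11, 10, 9, 9, 8, 8, 3.
  18 → cabin 1 (new)  [load 18/21]
  18 → cabin 2 (new)  [load 18/21]
  17 → cabin 3 (new)  [load 17/21]
  14 → cabin 4 (new)  [load 14/21]
  14 → cabin 5 (new)  [load 14/21]
  13 → cabin 6 (new)  [load 13/21]
  11 → cabin 7 (new)  [load 11/21]
  11 → cabin 8 (new)  [load 11/21]
  10 → cabin 7  [load 21/21]
  9 → cabin 8  [load 20/21]
  9 → cabin 9 (new)  [load 9/21]
  8 → cabin 6  [load 21/21]
  8 → cabin 9  [load 17/21]
  3 → cabin 1  [load 21/21]
9 cabins opened.

9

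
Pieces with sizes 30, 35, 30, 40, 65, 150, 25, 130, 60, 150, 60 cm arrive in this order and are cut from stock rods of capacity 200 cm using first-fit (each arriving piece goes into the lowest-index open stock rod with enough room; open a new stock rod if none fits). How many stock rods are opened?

  30 → stock rod 1 (new)  [load 30/200]
  35 → stock rod 1  [load 65/200]
  30 → stock rod 1  [load 95/200]
  40 → stock rod 1  [load 135/200]
  65 → stock rod 1  [load 200/200]
  150 → stock rod 2 (new)  [load 150/200]
  25 → stock rod 2  [load 175/200]
  130 → stock rod 3 (new)  [load 130/200]
  60 → stock rod 3  [load 190/200]
  150 → stock rod 4 (new)  [load 150/200]
  60 → stock rod 5 (new)  [load 60/200]
5 stock rods opened.

5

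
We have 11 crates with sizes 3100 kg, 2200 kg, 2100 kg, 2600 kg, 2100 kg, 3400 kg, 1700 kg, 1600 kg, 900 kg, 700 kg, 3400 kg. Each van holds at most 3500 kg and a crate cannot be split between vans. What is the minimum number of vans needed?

8

Total = 3400 + 3400 + 3100 + 2600 + 2200 + 2100 + 2100 + 1700 + 1600 + 900 + 700 = 23800 kg.
Lower bound: ⌈23800/3500⌉ = 7 vans.
A packing using 8 vans:
  van 1: 3400 = 3400
  van 2: 3400 = 3400
  van 3: 3100 = 3100
  van 4: 2600 + 900 = 3500
  van 5: 2200 + 700 = 2900
  van 6: 2100 = 2100
  van 7: 2100 = 2100
  van 8: 1700 + 1600 = 3300
No arrangement into 7 vans stays within capacity, so 8 is optimal.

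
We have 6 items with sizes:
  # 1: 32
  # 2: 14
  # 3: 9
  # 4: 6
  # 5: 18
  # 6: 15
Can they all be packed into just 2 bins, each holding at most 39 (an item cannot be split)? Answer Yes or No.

No

Total = 94; ⌈94/39⌉ = 3.
At least 3 bins are required, but only 2 are allowed.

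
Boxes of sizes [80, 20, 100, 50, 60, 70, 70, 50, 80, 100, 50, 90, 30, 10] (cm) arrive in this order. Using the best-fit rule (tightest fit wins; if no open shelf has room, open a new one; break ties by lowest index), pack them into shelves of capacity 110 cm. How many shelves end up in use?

9

  80 → shelf 1 (new)  [load 80/110]
  20 → shelf 1  [load 100/110]
  100 → shelf 2 (new)  [load 100/110]
  50 → shelf 3 (new)  [load 50/110]
  60 → shelf 3  [load 110/110]
  70 → shelf 4 (new)  [load 70/110]
  70 → shelf 5 (new)  [load 70/110]
  50 → shelf 6 (new)  [load 50/110]
  80 → shelf 7 (new)  [load 80/110]
  100 → shelf 8 (new)  [load 100/110]
  50 → shelf 6  [load 100/110]
  90 → shelf 9 (new)  [load 90/110]
  30 → shelf 7  [load 110/110]
  10 → shelf 1  [load 110/110]
9 shelves opened.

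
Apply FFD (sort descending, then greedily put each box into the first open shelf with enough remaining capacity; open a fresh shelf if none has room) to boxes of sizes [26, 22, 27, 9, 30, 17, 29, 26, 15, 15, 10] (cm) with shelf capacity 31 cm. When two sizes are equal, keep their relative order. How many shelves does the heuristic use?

Sorted descending: 30, 29, 27, 26, 26, 22, 17, 15, 15, 10, 9.
  30 → shelf 1 (new)  [load 30/31]
  29 → shelf 2 (new)  [load 29/31]
  27 → shelf 3 (new)  [load 27/31]
  26 → shelf 4 (new)  [load 26/31]
  26 → shelf 5 (new)  [load 26/31]
  22 → shelf 6 (new)  [load 22/31]
  17 → shelf 7 (new)  [load 17/31]
  15 → shelf 8 (new)  [load 15/31]
  15 → shelf 8  [load 30/31]
  10 → shelf 7  [load 27/31]
  9 → shelf 6  [load 31/31]
8 shelves opened.

8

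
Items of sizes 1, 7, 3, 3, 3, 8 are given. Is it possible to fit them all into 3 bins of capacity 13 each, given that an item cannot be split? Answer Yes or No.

A valid assignment using 2 bins:
  bin 1: 8 + 3 + 1 = 12
  bin 2: 7 + 3 + 3 = 13
That uses only 2 ≤ 3, so 3 bins are enough.

Yes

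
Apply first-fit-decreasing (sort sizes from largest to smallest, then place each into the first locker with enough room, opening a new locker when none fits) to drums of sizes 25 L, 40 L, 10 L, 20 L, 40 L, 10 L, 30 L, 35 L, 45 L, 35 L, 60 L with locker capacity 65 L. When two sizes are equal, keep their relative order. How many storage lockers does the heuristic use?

Sorted descending: 60, 45, 40, 40, 35, 35, 30, 25, 20, 10, 10.
  60 → locker 1 (new)  [load 60/65]
  45 → locker 2 (new)  [load 45/65]
  40 → locker 3 (new)  [load 40/65]
  40 → locker 4 (new)  [load 40/65]
  35 → locker 5 (new)  [load 35/65]
  35 → locker 6 (new)  [load 35/65]
  30 → locker 5  [load 65/65]
  25 → locker 3  [load 65/65]
  20 → locker 2  [load 65/65]
  10 → locker 4  [load 50/65]
  10 → locker 4  [load 60/65]
6 storage lockers opened.

6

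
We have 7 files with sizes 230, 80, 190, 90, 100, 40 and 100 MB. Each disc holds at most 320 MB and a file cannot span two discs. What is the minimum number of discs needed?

Total = 230 + 190 + 100 + 100 + 90 + 80 + 40 = 830 MB.
Lower bound: ⌈830/320⌉ = 3 discs.
A packing using 3 discs:
  disc 1: 230 + 90 = 320
  disc 2: 190 + 100 = 290
  disc 3: 100 + 80 + 40 = 220
This matches the lower bound, so 3 is optimal.

3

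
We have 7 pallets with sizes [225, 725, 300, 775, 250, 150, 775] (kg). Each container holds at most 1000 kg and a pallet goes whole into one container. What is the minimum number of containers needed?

Total = 775 + 775 + 725 + 300 + 250 + 225 + 150 = 3200 kg.
Lower bound: ⌈3200/1000⌉ = 4 containers.
A packing using 4 containers:
  container 1: 775 + 225 = 1000
  container 2: 775 + 150 = 925
  container 3: 725 + 250 = 975
  container 4: 300 = 300
This matches the lower bound, so 4 is optimal.

4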